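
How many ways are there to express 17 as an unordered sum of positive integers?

297

Enumerating by decreasing first part gives 297 partitions in all.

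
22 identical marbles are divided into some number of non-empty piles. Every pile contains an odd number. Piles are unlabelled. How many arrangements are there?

89

Direct enumeration gives 89 partitions.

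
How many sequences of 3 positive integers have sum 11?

45

A composition of 11 into 3 positive parts is chosen by placing 2 dividers among the 10 gaps between 11 units: C(10,2) = 45.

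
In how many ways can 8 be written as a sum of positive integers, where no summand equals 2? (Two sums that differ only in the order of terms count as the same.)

11

Listing the qualifying partitions of 8:
8
7+1
6+1+1
5+3
5+1+1+1
4+4
4+3+1
4+1+1+1+1
3+3+1+1
3+1+1+1+1+1
1+1+1+1+1+1+1+1
That's 11 in total.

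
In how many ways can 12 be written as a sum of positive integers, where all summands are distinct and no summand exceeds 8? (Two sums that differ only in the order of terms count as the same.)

10

Listing the qualifying partitions of 12:
8+4
8+3+1
7+5
7+4+1
7+3+2
6+5+1
6+4+2
6+3+2+1
5+4+3
5+4+2+1
Counting gives 10.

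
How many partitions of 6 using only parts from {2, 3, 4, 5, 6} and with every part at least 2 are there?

The partitions of 6 that satisfy the conditions:
6
4,2
3,3
2,2,2
That's 4 in total.

4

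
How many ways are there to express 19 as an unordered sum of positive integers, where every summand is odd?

There are too many to list fully; the first 12 (by largest part) are:
19
17 + 1 + 1
15 + 3 + 1
15 + 1 + 1 + 1 + 1
13 + 5 + 1
13 + 3 + 3
13 + 3 + 1 + 1 + 1
13 + 1 + 1 + 1 + 1 + 1 + 1
11 + 7 + 1
11 + 5 + 3
11 + 5 + 1 + 1 + 1
11 + 3 + 3 + 1 + 1
…and 42 more, for 54 total.

54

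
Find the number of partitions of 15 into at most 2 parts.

8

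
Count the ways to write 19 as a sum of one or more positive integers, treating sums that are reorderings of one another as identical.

490

Enumerating by decreasing first part gives 490 partitions in all.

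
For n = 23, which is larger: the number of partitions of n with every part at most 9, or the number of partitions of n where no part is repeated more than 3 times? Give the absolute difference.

295

Partitions of 23 with every part at most 9: 887.
Partitions of 23 where no part is repeated more than 3 times: 592.
|887 − 592| = 295.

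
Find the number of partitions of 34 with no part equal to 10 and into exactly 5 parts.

There are 495 such partitions.

495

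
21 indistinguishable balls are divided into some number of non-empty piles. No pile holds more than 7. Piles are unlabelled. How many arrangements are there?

Systematic enumeration (by largest part, then next-largest, …) yields 436.

436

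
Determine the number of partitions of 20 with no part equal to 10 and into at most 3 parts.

38

A partial list (first 12 by largest part):
20
1+19
2+18
1+1+18
3+17
1+2+17
4+16
1+3+16
2+2+16
5+15
1+4+15
2+3+15
…and 26 more, for 38 total.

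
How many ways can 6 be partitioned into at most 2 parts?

Enumerating:
6
5+1
4+2
3+3
Counting gives 4.

4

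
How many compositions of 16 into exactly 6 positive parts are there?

3003

A composition of 16 into 6 positive parts is chosen by placing 5 dividers among the 15 gaps between 16 units: C(15,5) = 3003.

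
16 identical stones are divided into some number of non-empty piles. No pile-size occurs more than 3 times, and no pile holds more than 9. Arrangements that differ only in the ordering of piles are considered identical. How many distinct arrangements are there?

106

There are 106 such partitions.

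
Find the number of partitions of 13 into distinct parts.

Listing the qualifying partitions of 13:
13
12,1
11,2
10,3
10,2,1
9,4
9,3,1
8,5
8,4,1
8,3,2
7,6
7,5,1
7,4,2
7,3,2,1
6,5,2
6,4,3
6,4,2,1
5,4,3,1

18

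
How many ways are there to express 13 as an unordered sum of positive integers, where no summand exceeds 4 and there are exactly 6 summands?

Listing the qualifying partitions of 13:
1,1,1,2,4,4
1,1,1,3,3,4
1,1,2,2,3,4
1,2,2,2,2,4
1,1,2,3,3,3
1,2,2,2,3,3
2,2,2,2,2,3

7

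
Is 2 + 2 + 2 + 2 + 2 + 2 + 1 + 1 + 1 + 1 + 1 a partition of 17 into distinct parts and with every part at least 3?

No

The parts sum to 17, and the condition 'all summands are distinct' is violated.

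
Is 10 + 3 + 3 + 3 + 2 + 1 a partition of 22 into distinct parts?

No

The parts sum to 22, and the condition 'all summands are distinct' is violated.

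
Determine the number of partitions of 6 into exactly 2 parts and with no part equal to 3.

2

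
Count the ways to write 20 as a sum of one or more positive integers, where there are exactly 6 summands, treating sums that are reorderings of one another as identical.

90

There are 90 such partitions.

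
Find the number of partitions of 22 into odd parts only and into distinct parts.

They are:
21, 1
19, 3
17, 5
15, 7
13, 9
13, 5, 3, 1
11, 7, 3, 1
9, 7, 5, 1
Counting gives 8.

8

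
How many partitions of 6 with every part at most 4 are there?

9

The partitions of 6 that satisfy the conditions:
4, 2
4, 1, 1
3, 3
3, 2, 1
3, 1, 1, 1
2, 2, 2
2, 2, 1, 1
2, 1, 1, 1, 1
1, 1, 1, 1, 1, 1
Counting gives 9.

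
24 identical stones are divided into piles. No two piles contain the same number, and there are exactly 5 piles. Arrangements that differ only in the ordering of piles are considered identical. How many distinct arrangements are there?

23

Listing the qualifying partitions of 24:
14+4+3+2+1
13+5+3+2+1
12+6+3+2+1
12+5+4+2+1
11+7+3+2+1
11+6+4+2+1
11+5+4+3+1
10+8+3+2+1
10+7+4+2+1
10+6+5+2+1
10+6+4+3+1
10+5+4+3+2
9+8+4+2+1
9+7+5+2+1
9+7+4+3+1
9+6+5+3+1
9+6+4+3+2
8+7+6+2+1
8+7+5+3+1
8+7+4+3+2
8+6+5+4+1
8+6+5+3+2
7+6+5+4+2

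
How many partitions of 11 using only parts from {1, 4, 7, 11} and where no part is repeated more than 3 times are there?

3

They are:
11
4 + 7
1 + 1 + 1 + 4 + 4
That's 3 in total.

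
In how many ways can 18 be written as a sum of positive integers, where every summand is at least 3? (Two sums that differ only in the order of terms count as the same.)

A partial list (first 12 by largest part):
18
15,3
14,4
13,5
12,6
12,3,3
11,7
11,4,3
10,8
10,5,3
10,4,4
9,9
…and 21 more, for 33 total.

33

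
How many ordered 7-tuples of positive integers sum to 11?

By stars and bars with positive parts, the count is C(10,6) = 210.

210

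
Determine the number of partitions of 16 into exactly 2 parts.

8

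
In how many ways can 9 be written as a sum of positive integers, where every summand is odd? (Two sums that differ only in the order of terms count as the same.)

8

They are:
9
7, 1, 1
5, 3, 1
5, 1, 1, 1, 1
3, 3, 3
3, 3, 1, 1, 1
3, 1, 1, 1, 1, 1, 1
1, 1, 1, 1, 1, 1, 1, 1, 1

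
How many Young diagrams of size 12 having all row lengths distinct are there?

They are:
12
11+1
10+2
9+3
9+2+1
8+4
8+3+1
7+5
7+4+1
7+3+2
6+5+1
6+4+2
6+3+2+1
5+4+3
5+4+2+1

15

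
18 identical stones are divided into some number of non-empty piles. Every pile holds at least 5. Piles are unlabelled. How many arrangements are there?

Enumerating:
18
13 + 5
12 + 6
11 + 7
10 + 8
9 + 9
8 + 5 + 5
7 + 6 + 5
6 + 6 + 6
That's 9 in total.

9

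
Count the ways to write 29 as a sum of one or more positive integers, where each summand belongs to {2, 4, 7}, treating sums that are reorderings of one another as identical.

9

The partitions of 29 that satisfy the conditions:
7, 7, 7, 4, 4
7, 7, 7, 4, 2, 2
7, 7, 7, 2, 2, 2, 2
7, 4, 4, 4, 4, 4, 2
7, 4, 4, 4, 4, 2, 2, 2
7, 4, 4, 4, 2, 2, 2, 2, 2
7, 4, 4, 2, 2, 2, 2, 2, 2, 2
7, 4, 2, 2, 2, 2, 2, 2, 2, 2, 2
7, 2, 2, 2, 2, 2, 2, 2, 2, 2, 2, 2
Counting gives 9.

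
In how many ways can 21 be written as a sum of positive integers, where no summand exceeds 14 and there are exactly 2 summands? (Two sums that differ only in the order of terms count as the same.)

4

They are:
14,7
13,8
12,9
11,10
That's 4 in total.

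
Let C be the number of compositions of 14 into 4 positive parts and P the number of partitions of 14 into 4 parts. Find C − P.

263

Compositions: C(13,3) = 286.
Unordered (partitions into 4 parts): 23.
Difference: 286 − 23 = 263.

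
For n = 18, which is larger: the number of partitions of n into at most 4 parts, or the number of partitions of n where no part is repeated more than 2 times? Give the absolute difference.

Partitions of 18 into at most 4 parts: 84.
Partitions of 18 where no part is repeated more than 2 times: 135.
|84 − 135| = 51.

51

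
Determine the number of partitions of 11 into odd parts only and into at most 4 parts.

5

They are:
11
9+1+1
7+3+1
5+5+1
5+3+3
That's 5 in total.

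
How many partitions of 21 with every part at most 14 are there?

762

A full systematic count gives 762.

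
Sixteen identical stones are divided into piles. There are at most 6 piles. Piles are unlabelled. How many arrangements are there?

136

Enumerating by decreasing first part gives 136 partitions in all.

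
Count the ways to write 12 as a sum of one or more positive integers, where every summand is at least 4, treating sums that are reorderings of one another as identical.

5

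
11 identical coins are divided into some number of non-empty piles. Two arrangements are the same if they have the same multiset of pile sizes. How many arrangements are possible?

56

There are too many to list fully; the first 12 (by largest part) are:
11
1+10
2+9
1+1+9
3+8
1+2+8
1+1+1+8
4+7
1+3+7
2+2+7
1+1+2+7
1+1+1+1+7
…and 44 more, for 56 total.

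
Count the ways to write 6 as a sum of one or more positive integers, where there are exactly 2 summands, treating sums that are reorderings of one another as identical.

3

They are:
5, 1
4, 2
3, 3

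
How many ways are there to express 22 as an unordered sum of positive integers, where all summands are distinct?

89

Systematic enumeration (by largest part, then next-largest, …) yields 89.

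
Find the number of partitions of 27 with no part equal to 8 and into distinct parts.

Enumerating by decreasing first part gives 148 partitions in all.

148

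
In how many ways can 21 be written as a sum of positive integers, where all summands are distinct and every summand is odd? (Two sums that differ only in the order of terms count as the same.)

8

The partitions of 21 that satisfy the conditions:
21
17, 3, 1
15, 5, 1
13, 7, 1
13, 5, 3
11, 9, 1
11, 7, 3
9, 7, 5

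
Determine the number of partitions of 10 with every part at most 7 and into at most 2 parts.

3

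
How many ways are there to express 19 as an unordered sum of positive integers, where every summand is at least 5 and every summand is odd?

3

Listing the qualifying partitions of 19:
19
9, 5, 5
7, 7, 5
Counting gives 3.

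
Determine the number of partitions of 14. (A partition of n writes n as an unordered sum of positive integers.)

A full systematic count gives 135.

135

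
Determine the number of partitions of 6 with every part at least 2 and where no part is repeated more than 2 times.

3

They are:
6
4, 2
3, 3
That's 3 in total.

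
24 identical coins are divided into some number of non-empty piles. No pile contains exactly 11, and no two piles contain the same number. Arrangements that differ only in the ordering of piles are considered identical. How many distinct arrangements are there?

105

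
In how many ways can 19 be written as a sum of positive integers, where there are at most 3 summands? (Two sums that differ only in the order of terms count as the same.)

There are too many to list fully; the first 12 (by largest part) are:
19
18 + 1
17 + 2
17 + 1 + 1
16 + 3
16 + 2 + 1
15 + 4
15 + 3 + 1
15 + 2 + 2
14 + 5
14 + 4 + 1
14 + 3 + 2
…and 28 more, for 40 total.

40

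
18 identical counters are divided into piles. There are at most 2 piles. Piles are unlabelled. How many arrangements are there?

Listing the qualifying partitions of 18:
18
17,1
16,2
15,3
14,4
13,5
12,6
11,7
10,8
9,9
Counting gives 10.

10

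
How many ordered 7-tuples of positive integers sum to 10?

84

A composition of 10 into 7 positive parts is chosen by placing 6 dividers among the 9 gaps between 10 units: C(9,6) = 84.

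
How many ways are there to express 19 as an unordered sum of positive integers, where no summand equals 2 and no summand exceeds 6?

Systematic enumeration (by largest part, then next-largest, …) yields 72.

72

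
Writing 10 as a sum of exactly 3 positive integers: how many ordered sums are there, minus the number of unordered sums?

28

Compositions: C(9,2) = 36.
Partitions of 10 into exactly 3 parts: 8.
Difference: 36 − 8 = 28.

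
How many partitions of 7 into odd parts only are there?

The partitions of 7 that satisfy the conditions:
7
5, 1, 1
3, 3, 1
3, 1, 1, 1, 1
1, 1, 1, 1, 1, 1, 1
That's 5 in total.

5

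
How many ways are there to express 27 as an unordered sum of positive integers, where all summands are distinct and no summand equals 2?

Systematic enumeration (by largest part, then next-largest, …) yields 110.

110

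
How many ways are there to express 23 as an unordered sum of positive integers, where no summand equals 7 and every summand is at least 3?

A partial list (first 12 by largest part):
23
20, 3
19, 4
18, 5
17, 6
17, 3, 3
16, 4, 3
15, 8
15, 5, 3
15, 4, 4
14, 9
14, 6, 3
…and 55 more, for 67 total.

67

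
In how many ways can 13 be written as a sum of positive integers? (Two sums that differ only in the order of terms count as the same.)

101

Direct enumeration gives 101 partitions.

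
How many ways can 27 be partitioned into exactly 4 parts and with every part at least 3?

There are too many to list fully; the first 12 (by largest part) are:
18 + 3 + 3 + 3
17 + 4 + 3 + 3
16 + 5 + 3 + 3
16 + 4 + 4 + 3
15 + 6 + 3 + 3
15 + 5 + 4 + 3
15 + 4 + 4 + 4
14 + 7 + 3 + 3
14 + 6 + 4 + 3
14 + 5 + 5 + 3
14 + 5 + 4 + 4
13 + 8 + 3 + 3
…and 42 more, for 54 total.

54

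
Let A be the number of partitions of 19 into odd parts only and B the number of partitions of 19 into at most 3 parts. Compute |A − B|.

14

Partitions of 19 into odd parts only: 54.
Partitions of 19 into at most 3 parts: 40.
|54 − 40| = 14.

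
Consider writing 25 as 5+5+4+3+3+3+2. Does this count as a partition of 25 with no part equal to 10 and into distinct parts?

No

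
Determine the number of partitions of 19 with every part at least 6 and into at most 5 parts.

6

The partitions of 19 that satisfy the conditions:
19
13+6
12+7
11+8
10+9
7+6+6
That's 6 in total.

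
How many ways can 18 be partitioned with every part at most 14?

378

Systematic enumeration (by largest part, then next-largest, …) yields 378.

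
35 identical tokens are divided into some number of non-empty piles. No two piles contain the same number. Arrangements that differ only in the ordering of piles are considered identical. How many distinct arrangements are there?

585

There are 585 such partitions.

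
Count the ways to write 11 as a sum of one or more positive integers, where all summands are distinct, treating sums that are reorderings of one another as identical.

12

They are:
11
10,1
9,2
8,3
8,2,1
7,4
7,3,1
6,5
6,4,1
6,3,2
5,4,2
5,3,2,1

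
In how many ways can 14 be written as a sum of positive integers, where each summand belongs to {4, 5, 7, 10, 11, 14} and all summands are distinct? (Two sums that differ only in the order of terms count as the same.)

They are:
14
10 + 4

2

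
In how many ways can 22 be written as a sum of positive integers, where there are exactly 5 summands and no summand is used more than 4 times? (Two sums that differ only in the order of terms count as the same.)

There are 119 such partitions.

119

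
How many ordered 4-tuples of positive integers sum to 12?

165

Place 3 bars in the 11 internal gaps of a row of 12 dots: C(11,3) = 165.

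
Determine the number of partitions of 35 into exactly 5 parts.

A full systematic count gives 674.

674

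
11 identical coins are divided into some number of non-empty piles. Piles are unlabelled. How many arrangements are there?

56

A partial list (first 12 by largest part):
11
10,1
9,2
9,1,1
8,3
8,2,1
8,1,1,1
7,4
7,3,1
7,2,2
7,2,1,1
7,1,1,1,1
…and 44 more, for 56 total.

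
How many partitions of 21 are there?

792

A full systematic count gives 792.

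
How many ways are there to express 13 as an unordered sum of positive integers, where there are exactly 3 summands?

14

The partitions of 13 that satisfy the conditions:
11 + 1 + 1
10 + 2 + 1
9 + 3 + 1
9 + 2 + 2
8 + 4 + 1
8 + 3 + 2
7 + 5 + 1
7 + 4 + 2
7 + 3 + 3
6 + 6 + 1
6 + 5 + 2
6 + 4 + 3
5 + 5 + 3
5 + 4 + 4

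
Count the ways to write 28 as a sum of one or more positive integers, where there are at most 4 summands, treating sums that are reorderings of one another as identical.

Counting exhaustively, 249 partitions satisfy the conditions.

249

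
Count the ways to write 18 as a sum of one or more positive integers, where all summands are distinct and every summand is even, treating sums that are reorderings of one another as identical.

They are:
18
16+2
14+4
12+6
12+4+2
10+8
10+6+2
8+6+4
Counting gives 8.

8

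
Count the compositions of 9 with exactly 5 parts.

70

By stars and bars with positive parts, the count is C(8,4) = 70.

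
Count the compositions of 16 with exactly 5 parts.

1365

A composition of 16 into 5 positive parts is chosen by placing 4 dividers among the 15 gaps between 16 units: C(15,4) = 1365.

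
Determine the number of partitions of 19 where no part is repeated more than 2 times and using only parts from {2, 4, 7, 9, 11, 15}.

The partitions of 19 that satisfy the conditions:
15 + 4
15 + 2 + 2
11 + 4 + 4
11 + 4 + 2 + 2
9 + 4 + 4 + 2
7 + 4 + 4 + 2 + 2
Counting gives 6.

6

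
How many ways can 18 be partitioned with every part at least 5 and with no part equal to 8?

7

They are:
18
13 + 5
12 + 6
11 + 7
9 + 9
7 + 6 + 5
6 + 6 + 6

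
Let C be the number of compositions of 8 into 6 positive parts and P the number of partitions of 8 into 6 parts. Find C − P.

19

Compositions: C(7,5) = 21.
Partitions of 8 into exactly 6 parts: 2.
Difference: 21 − 2 = 19.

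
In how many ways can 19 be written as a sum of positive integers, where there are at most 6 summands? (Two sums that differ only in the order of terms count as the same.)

235

There are 235 such partitions.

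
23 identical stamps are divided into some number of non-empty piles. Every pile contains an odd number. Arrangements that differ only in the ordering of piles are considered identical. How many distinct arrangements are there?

Enumerating by decreasing first part gives 104 partitions in all.

104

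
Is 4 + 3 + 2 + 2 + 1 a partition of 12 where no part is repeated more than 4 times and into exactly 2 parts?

No

The parts sum to 12, and the condition 'there are exactly 2 summands' is violated.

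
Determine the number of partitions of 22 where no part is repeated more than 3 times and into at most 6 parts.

Enumerating by decreasing first part gives 361 partitions in all.

361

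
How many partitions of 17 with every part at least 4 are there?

They are:
17
4,13
5,12
6,11
7,10
8,9
4,4,9
4,5,8
4,6,7
5,5,7
5,6,6
4,4,4,5
That's 12 in total.

12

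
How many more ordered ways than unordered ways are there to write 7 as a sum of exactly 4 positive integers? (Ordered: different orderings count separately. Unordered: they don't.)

17

Ordered (compositions into 4 parts): C(6,3) = 20.
Unordered (partitions into 4 parts): 3.
Difference: 20 − 3 = 17.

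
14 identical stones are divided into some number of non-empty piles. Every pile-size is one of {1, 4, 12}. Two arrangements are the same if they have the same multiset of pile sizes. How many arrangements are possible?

The partitions of 14 that satisfy the conditions:
12 + 1 + 1
4 + 4 + 4 + 1 + 1
4 + 4 + 1 + 1 + 1 + 1 + 1 + 1
4 + 1 + 1 + 1 + 1 + 1 + 1 + 1 + 1 + 1 + 1
1 + 1 + 1 + 1 + 1 + 1 + 1 + 1 + 1 + 1 + 1 + 1 + 1 + 1

5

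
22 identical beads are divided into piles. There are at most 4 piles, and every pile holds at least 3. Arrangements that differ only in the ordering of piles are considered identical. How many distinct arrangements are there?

There are too many to list fully; the first 12 (by largest part) are:
22
19, 3
18, 4
17, 5
16, 6
16, 3, 3
15, 7
15, 4, 3
14, 8
14, 5, 3
14, 4, 4
13, 9
…and 42 more, for 54 total.

54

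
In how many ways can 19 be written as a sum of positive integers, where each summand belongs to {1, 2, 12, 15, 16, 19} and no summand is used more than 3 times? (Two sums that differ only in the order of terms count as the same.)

7

Enumerating:
19
16,2,1
16,1,1,1
15,2,2
15,2,1,1
12,2,2,2,1
12,2,2,1,1,1
That's 7 in total.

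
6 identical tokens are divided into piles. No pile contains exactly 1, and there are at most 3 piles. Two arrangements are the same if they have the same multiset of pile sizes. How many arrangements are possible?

4

Enumerating:
6
4 + 2
3 + 3
2 + 2 + 2
Counting gives 4.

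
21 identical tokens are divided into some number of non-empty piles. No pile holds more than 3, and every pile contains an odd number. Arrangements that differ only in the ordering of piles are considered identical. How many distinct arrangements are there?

The partitions of 21 that satisfy the conditions:
3 + 3 + 3 + 3 + 3 + 3 + 3
3 + 3 + 3 + 3 + 3 + 3 + 1 + 1 + 1
3 + 3 + 3 + 3 + 3 + 1 + 1 + 1 + 1 + 1 + 1
3 + 3 + 3 + 3 + 1 + 1 + 1 + 1 + 1 + 1 + 1 + 1 + 1
3 + 3 + 3 + 1 + 1 + 1 + 1 + 1 + 1 + 1 + 1 + 1 + 1 + 1 + 1
3 + 3 + 1 + 1 + 1 + 1 + 1 + 1 + 1 + 1 + 1 + 1 + 1 + 1 + 1 + 1 + 1
3 + 1 + 1 + 1 + 1 + 1 + 1 + 1 + 1 + 1 + 1 + 1 + 1 + 1 + 1 + 1 + 1 + 1 + 1
1 + 1 + 1 + 1 + 1 + 1 + 1 + 1 + 1 + 1 + 1 + 1 + 1 + 1 + 1 + 1 + 1 + 1 + 1 + 1 + 1

8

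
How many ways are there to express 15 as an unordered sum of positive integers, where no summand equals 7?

154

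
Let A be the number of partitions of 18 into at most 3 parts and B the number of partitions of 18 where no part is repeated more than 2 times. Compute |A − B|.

Partitions of 18 into at most 3 parts: 37.
Partitions of 18 where no part is repeated more than 2 times: 135.
|37 − 135| = 98.

98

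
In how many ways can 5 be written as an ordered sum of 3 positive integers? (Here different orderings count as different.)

6

By stars and bars with positive parts, the count is C(4,2) = 6.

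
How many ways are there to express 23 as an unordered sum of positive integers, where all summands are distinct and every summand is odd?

9

Enumerating:
23
19 + 3 + 1
17 + 5 + 1
15 + 7 + 1
15 + 5 + 3
13 + 9 + 1
13 + 7 + 3
11 + 9 + 3
11 + 7 + 5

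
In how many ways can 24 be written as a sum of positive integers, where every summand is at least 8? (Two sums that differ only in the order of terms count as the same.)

7

Enumerating:
24
16, 8
15, 9
14, 10
13, 11
12, 12
8, 8, 8
Counting gives 7.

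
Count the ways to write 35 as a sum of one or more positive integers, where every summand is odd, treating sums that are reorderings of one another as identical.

585

Systematic enumeration (by largest part, then next-largest, …) yields 585.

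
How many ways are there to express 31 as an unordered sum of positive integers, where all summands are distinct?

340

Direct enumeration gives 340 partitions.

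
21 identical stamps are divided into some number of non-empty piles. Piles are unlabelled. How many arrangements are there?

792

There are 792 such partitions.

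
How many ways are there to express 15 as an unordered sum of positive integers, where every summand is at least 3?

17

Listing the qualifying partitions of 15:
15
12+3
11+4
10+5
9+6
9+3+3
8+7
8+4+3
7+5+3
7+4+4
6+6+3
6+5+4
6+3+3+3
5+5+5
5+4+3+3
4+4+4+3
3+3+3+3+3
That's 17 in total.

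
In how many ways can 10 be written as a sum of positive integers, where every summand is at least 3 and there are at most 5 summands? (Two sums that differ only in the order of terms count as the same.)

The partitions of 10 that satisfy the conditions:
10
7, 3
6, 4
5, 5
4, 3, 3
That's 5 in total.

5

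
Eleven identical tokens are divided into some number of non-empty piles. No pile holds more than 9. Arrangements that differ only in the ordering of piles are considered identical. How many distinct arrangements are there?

There are too many to list fully; the first 12 (by largest part) are:
9+2
9+1+1
8+3
8+2+1
8+1+1+1
7+4
7+3+1
7+2+2
7+2+1+1
7+1+1+1+1
6+5
6+4+1
…and 42 more, for 54 total.

54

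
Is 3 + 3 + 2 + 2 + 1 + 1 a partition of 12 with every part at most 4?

Yes

The parts sum to 12, and the condition 'no summand exceeds 4' holds.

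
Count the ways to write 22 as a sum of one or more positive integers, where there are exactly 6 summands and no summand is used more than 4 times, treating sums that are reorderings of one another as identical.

Direct enumeration gives 132 partitions.

132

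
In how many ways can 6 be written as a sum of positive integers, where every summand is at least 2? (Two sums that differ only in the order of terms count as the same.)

4

They are:
6
4+2
3+3
2+2+2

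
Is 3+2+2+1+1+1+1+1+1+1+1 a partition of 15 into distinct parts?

No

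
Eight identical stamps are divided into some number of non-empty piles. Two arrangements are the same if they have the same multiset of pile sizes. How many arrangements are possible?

22

Enumerating:
8
7+1
6+2
6+1+1
5+3
5+2+1
5+1+1+1
4+4
4+3+1
4+2+2
4+2+1+1
4+1+1+1+1
3+3+2
3+3+1+1
3+2+2+1
3+2+1+1+1
3+1+1+1+1+1
2+2+2+2
2+2+2+1+1
2+2+1+1+1+1
2+1+1+1+1+1+1
1+1+1+1+1+1+1+1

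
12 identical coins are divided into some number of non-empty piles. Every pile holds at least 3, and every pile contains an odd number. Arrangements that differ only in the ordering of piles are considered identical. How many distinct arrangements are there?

Enumerating:
9,3
7,5
3,3,3,3
Counting gives 3.

3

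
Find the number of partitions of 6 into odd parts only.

4

They are:
5+1
3+3
3+1+1+1
1+1+1+1+1+1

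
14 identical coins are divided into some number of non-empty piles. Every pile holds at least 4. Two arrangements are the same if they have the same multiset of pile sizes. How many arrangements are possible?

7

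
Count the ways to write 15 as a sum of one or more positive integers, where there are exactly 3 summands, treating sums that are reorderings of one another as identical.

19

The partitions of 15 that satisfy the conditions:
13,1,1
12,2,1
11,3,1
11,2,2
10,4,1
10,3,2
9,5,1
9,4,2
9,3,3
8,6,1
8,5,2
8,4,3
7,7,1
7,6,2
7,5,3
7,4,4
6,6,3
6,5,4
5,5,5
Counting gives 19.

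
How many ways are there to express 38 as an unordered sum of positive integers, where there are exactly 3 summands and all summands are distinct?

102

Counting exhaustively, 102 partitions satisfy the conditions.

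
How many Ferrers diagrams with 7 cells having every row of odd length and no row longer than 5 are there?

Listing the qualifying partitions of 7:
5 + 1 + 1
3 + 3 + 1
3 + 1 + 1 + 1 + 1
1 + 1 + 1 + 1 + 1 + 1 + 1

4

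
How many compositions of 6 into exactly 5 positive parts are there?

5

A composition of 6 into 5 positive parts is chosen by placing 4 dividers among the 5 gaps between 6 units: C(5,4) = 5.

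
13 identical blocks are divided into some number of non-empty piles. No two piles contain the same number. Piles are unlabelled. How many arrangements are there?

Enumerating:
13
12, 1
11, 2
10, 3
10, 2, 1
9, 4
9, 3, 1
8, 5
8, 4, 1
8, 3, 2
7, 6
7, 5, 1
7, 4, 2
7, 3, 2, 1
6, 5, 2
6, 4, 3
6, 4, 2, 1
5, 4, 3, 1

18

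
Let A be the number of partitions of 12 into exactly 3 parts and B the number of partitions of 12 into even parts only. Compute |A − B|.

1

Partitions of 12 into exactly 3 parts: 12.
Partitions of 12 into even parts only: 11.
|12 − 11| = 1.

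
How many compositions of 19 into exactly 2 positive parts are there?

18

A composition of 19 into 2 positive parts is chosen by placing 1 dividers among the 18 gaps between 19 units: C(18,1) = 18.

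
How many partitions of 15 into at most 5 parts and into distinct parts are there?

There are too many to list fully; the first 12 (by largest part) are:
15
14+1
13+2
12+3
12+2+1
11+4
11+3+1
10+5
10+4+1
10+3+2
9+6
9+5+1
…and 15 more, for 27 total.

27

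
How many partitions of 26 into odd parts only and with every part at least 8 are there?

3

They are:
17, 9
15, 11
13, 13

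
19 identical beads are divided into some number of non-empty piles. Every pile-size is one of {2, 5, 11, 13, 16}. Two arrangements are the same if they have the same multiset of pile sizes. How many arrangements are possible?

4

Enumerating:
13,2,2,2
11,2,2,2,2
5,5,5,2,2
5,2,2,2,2,2,2,2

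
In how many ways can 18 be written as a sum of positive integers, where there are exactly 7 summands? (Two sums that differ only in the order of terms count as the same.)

There are too many to list fully; the first 12 (by largest part) are:
12 + 1 + 1 + 1 + 1 + 1 + 1
11 + 2 + 1 + 1 + 1 + 1 + 1
10 + 3 + 1 + 1 + 1 + 1 + 1
10 + 2 + 2 + 1 + 1 + 1 + 1
9 + 4 + 1 + 1 + 1 + 1 + 1
9 + 3 + 2 + 1 + 1 + 1 + 1
9 + 2 + 2 + 2 + 1 + 1 + 1
8 + 5 + 1 + 1 + 1 + 1 + 1
8 + 4 + 2 + 1 + 1 + 1 + 1
8 + 3 + 3 + 1 + 1 + 1 + 1
8 + 3 + 2 + 2 + 1 + 1 + 1
8 + 2 + 2 + 2 + 2 + 1 + 1
…and 37 more, for 49 total.

49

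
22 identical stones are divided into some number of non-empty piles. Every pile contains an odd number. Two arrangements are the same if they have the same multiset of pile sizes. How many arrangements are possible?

89

A full systematic count gives 89.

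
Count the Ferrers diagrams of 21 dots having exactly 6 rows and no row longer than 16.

110

Counting exhaustively, 110 partitions satisfy the conditions.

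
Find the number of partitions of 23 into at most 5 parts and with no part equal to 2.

171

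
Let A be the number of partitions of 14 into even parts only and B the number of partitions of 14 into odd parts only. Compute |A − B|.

7

Partitions of 14 into even parts only: 15.
Partitions of 14 into odd parts only: 22.
|15 − 22| = 7.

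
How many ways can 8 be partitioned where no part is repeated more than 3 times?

16

The partitions of 8 that satisfy the conditions:
8
7+1
6+2
6+1+1
5+3
5+2+1
5+1+1+1
4+4
4+3+1
4+2+2
4+2+1+1
3+3+2
3+3+1+1
3+2+2+1
3+2+1+1+1
2+2+2+1+1
That's 16 in total.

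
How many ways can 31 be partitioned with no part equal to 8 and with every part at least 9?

Enumerating:
31
22 + 9
21 + 10
20 + 11
19 + 12
18 + 13
17 + 14
16 + 15
13 + 9 + 9
12 + 10 + 9
11 + 11 + 9
11 + 10 + 10
Counting gives 12.

12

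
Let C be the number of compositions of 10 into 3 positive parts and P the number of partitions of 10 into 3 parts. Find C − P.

Ordered (compositions into 3 parts): C(9,2) = 36.
Unordered (partitions into 3 parts): 8.
Difference: 36 − 8 = 28.

28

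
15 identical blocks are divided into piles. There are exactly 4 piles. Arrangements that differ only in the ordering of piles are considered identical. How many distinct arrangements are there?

27

There are too many to list fully; the first 12 (by largest part) are:
12+1+1+1
11+2+1+1
10+3+1+1
10+2+2+1
9+4+1+1
9+3+2+1
9+2+2+2
8+5+1+1
8+4+2+1
8+3+3+1
8+3+2+2
7+6+1+1
…and 15 more, for 27 total.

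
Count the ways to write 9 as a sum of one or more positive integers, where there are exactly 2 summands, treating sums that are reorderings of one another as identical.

4

Listing the qualifying partitions of 9:
8,1
7,2
6,3
5,4
That's 4 in total.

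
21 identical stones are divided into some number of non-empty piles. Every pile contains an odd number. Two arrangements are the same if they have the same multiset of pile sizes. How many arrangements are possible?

76

A full systematic count gives 76.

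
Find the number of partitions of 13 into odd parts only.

18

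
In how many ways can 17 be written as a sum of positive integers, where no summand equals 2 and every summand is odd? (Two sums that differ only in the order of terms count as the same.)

A partial list (first 12 by largest part):
17
15 + 1 + 1
13 + 3 + 1
13 + 1 + 1 + 1 + 1
11 + 5 + 1
11 + 3 + 3
11 + 3 + 1 + 1 + 1
11 + 1 + 1 + 1 + 1 + 1 + 1
9 + 7 + 1
9 + 5 + 3
9 + 5 + 1 + 1 + 1
9 + 3 + 3 + 1 + 1
…and 26 more, for 38 total.

38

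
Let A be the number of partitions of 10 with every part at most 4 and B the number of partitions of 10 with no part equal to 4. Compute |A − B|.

Partitions of 10 with every part at most 4: 23.
Partitions of 10 with no part equal to 4: 31.
|23 − 31| = 8.

8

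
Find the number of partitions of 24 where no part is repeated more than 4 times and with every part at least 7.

Enumerating:
24
17,7
16,8
15,9
14,10
13,11
12,12
10,7,7
9,8,7
8,8,8
Counting gives 10.

10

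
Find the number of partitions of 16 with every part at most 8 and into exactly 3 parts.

The partitions of 16 that satisfy the conditions:
8+7+1
8+6+2
8+5+3
8+4+4
7+7+2
7+6+3
7+5+4
6+6+4
6+5+5

9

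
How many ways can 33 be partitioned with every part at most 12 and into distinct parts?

There are 113 such partitions.

113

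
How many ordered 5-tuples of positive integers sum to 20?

3876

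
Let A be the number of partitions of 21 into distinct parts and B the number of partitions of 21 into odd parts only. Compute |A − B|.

0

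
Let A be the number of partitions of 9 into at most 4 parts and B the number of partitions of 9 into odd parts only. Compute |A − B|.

Partitions of 9 into at most 4 parts: 18.
Partitions of 9 into odd parts only: 8.
|18 − 8| = 10.

10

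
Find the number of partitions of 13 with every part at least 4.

5

The partitions of 13 that satisfy the conditions:
13
9,4
8,5
7,6
5,4,4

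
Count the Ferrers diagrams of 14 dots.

135

Systematic enumeration (by largest part, then next-largest, …) yields 135.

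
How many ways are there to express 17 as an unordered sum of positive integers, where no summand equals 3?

162

Counting exhaustively, 162 partitions satisfy the conditions.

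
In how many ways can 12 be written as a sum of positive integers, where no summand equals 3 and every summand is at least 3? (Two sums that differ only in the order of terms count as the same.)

Listing the qualifying partitions of 12:
12
8,4
7,5
6,6
4,4,4
That's 5 in total.

5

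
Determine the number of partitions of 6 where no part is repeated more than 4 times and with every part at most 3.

Listing the qualifying partitions of 6:
3,3
3,2,1
3,1,1,1
2,2,2
2,2,1,1
2,1,1,1,1

6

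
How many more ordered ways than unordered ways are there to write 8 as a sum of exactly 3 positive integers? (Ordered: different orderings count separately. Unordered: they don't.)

Ordered (compositions into 3 parts): C(7,2) = 21.
Partitions of 8 into exactly 3 parts: 5.
Difference: 21 − 5 = 16.

16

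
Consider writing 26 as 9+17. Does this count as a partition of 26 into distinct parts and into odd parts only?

Yes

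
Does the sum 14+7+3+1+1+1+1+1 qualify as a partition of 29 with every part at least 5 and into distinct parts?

No

The parts sum to 29, and the condition 'every summand is at least 5' is violated.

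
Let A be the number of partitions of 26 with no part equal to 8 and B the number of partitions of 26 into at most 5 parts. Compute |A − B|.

1624

Partitions of 26 with no part equal to 8: 2051.
Partitions of 26 into at most 5 parts: 427.
|2051 − 427| = 1624.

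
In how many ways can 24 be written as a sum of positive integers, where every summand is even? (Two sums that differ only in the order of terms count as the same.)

77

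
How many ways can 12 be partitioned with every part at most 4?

A partial list (first 12 by largest part):
4 + 4 + 4
4 + 4 + 3 + 1
4 + 4 + 2 + 2
4 + 4 + 2 + 1 + 1
4 + 4 + 1 + 1 + 1 + 1
4 + 3 + 3 + 2
4 + 3 + 3 + 1 + 1
4 + 3 + 2 + 2 + 1
4 + 3 + 2 + 1 + 1 + 1
4 + 3 + 1 + 1 + 1 + 1 + 1
4 + 2 + 2 + 2 + 2
4 + 2 + 2 + 2 + 1 + 1
…and 22 more, for 34 total.

34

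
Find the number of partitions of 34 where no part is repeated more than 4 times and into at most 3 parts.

114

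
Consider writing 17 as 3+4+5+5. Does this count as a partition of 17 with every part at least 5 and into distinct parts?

The parts sum to 17, and the condition 'every summand is at least 5' is violated.

No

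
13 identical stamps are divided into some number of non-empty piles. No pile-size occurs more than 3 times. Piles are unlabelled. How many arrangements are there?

64

A partial list (first 12 by largest part):
13
12, 1
11, 2
11, 1, 1
10, 3
10, 2, 1
10, 1, 1, 1
9, 4
9, 3, 1
9, 2, 2
9, 2, 1, 1
8, 5
…and 52 more, for 64 total.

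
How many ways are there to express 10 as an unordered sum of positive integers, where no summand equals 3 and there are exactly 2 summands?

4

Enumerating:
9,1
8,2
6,4
5,5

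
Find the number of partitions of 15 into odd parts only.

27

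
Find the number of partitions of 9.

30

A partial list (first 12 by largest part):
9
8+1
7+2
7+1+1
6+3
6+2+1
6+1+1+1
5+4
5+3+1
5+2+2
5+2+1+1
5+1+1+1+1
…and 18 more, for 30 total.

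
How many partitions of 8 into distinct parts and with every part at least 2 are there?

Enumerating:
8
6, 2
5, 3
Counting gives 3.

3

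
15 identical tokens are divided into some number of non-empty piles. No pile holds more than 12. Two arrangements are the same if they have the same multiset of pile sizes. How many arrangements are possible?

172

Enumerating by decreasing first part gives 172 partitions in all.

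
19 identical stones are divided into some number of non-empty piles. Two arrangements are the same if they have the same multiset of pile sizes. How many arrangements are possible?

490

A full systematic count gives 490.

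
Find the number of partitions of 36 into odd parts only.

668

Systematic enumeration (by largest part, then next-largest, …) yields 668.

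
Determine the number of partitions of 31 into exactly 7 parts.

733

A full systematic count gives 733.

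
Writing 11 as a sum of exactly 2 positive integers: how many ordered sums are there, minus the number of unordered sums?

5

Ordered (compositions into 2 parts): C(10,1) = 10.
Unordered (partitions into 2 parts): 5.
Difference: 10 − 5 = 5.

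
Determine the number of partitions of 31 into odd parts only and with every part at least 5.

They are:
31
21,5,5
19,7,5
17,9,5
17,7,7
15,11,5
15,9,7
13,13,5
13,11,7
13,9,9
11,11,9
11,5,5,5,5
9,7,5,5,5
7,7,7,5,5

14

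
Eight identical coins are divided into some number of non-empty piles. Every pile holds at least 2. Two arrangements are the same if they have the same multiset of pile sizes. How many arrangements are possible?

Enumerating:
8
6 + 2
5 + 3
4 + 4
4 + 2 + 2
3 + 3 + 2
2 + 2 + 2 + 2
That's 7 in total.

7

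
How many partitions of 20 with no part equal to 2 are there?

There are 242 such partitions.

242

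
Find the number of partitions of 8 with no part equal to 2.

11

Listing the qualifying partitions of 8:
8
7, 1
6, 1, 1
5, 3
5, 1, 1, 1
4, 4
4, 3, 1
4, 1, 1, 1, 1
3, 3, 1, 1
3, 1, 1, 1, 1, 1
1, 1, 1, 1, 1, 1, 1, 1
Counting gives 11.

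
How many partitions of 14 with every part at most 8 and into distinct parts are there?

12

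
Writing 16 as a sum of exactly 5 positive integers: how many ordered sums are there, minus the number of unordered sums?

1328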